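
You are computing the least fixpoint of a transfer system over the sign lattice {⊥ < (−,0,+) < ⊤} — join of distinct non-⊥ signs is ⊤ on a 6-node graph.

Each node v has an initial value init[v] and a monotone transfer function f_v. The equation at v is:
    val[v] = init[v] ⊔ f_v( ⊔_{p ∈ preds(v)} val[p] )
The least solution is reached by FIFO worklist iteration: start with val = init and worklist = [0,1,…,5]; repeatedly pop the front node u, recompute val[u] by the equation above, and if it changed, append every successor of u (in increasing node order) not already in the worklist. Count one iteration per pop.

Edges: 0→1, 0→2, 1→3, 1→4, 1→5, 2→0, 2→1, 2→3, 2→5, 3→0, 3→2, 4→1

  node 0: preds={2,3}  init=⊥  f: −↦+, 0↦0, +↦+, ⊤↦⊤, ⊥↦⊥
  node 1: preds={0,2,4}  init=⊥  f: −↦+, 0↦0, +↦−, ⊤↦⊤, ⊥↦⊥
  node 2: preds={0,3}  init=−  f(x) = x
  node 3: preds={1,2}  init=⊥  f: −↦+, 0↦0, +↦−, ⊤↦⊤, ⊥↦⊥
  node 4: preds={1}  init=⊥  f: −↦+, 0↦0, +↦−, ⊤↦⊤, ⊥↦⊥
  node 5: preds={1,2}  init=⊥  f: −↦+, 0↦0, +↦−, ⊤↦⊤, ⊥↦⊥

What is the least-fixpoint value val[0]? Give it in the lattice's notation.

⊤

Trace (9 dequeues):
  [1] u=0 | in − | out + | prev ⊥ | push {}
  [2] u=1 | in ⊤ | out ⊤ | prev ⊥ | push {}
  [3] u=2 | in + | out ⊤ | prev − | push {0,1}
  [4] u=3 | in ⊤ | out ⊤ | prev ⊥ | push {2}
  [5] u=4 | in ⊤ | out ⊤ | prev ⊥ | push {}
  [6] u=5 | in ⊤ | out ⊤ | prev ⊥ | push {}
  [7] u=0 | in ⊤ | out ⊤ | prev + | push {}
  [8] u=1 | in ⊤ | out ⊤ | ==
  [9] u=2 | in ⊤ | out ⊤ | ==

Converged values:
  [0] ⊤
  [1] ⊤
  [2] ⊤
  [3] ⊤
  [4] ⊤
  [5] ⊤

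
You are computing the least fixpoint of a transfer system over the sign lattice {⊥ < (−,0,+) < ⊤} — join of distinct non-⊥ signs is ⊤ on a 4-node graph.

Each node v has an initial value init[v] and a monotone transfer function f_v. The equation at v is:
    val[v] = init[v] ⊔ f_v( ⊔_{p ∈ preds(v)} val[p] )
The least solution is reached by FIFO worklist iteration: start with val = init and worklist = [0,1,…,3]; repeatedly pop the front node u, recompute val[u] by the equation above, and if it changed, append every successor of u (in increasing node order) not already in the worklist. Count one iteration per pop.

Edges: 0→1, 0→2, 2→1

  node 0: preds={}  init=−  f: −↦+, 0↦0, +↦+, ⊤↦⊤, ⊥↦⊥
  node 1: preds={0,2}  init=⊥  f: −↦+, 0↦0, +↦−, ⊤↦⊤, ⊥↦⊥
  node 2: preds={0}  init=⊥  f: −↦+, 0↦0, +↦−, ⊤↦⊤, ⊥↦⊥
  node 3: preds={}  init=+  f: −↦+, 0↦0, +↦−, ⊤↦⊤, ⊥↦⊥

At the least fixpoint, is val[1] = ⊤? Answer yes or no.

Worklist (5 pops):
  #1 pop 0: in=⊥ → − (no change)
  #2 pop 1: in=− → + (was ⊥); enqueue []
  #3 pop 2: in=− → + (was ⊥); enqueue [1]
  #4 pop 3: in=⊥ → + (no change)
  #5 pop 1: in=⊤ → ⊤ (was +); enqueue []

Fixpoint:
  val[0] = −
  val[1] = ⊤
  val[2] = +
  val[3] = +

yes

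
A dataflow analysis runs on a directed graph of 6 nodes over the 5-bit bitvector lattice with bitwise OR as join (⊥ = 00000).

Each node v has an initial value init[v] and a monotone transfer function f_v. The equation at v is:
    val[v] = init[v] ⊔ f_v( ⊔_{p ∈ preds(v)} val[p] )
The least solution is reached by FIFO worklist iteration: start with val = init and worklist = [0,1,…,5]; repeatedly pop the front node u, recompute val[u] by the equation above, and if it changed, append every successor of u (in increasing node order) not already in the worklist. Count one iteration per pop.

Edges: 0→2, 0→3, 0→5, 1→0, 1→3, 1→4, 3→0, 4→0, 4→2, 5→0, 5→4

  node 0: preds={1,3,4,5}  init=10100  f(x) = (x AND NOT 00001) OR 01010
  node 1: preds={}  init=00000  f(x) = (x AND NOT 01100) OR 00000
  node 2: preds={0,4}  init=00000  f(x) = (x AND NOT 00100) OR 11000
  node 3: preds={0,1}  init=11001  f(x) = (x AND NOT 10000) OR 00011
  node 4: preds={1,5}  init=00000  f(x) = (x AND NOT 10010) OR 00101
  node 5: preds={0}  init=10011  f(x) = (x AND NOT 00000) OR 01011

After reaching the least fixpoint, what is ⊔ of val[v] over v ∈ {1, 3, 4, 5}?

Trace (11 dequeues):
  [1] u=0 | in 11011 | out 11110 | prev 10100 | push {}
  [2] u=1 | in 00000 | out 00000 | ==
  [3] u=2 | in 11110 | out 11010 | prev 00000 | push {}
  [4] u=3 | in 11110 | out 11111 | prev 11001 | push {0}
  [5] u=4 | in 10011 | out 00101 | prev 00000 | push {2}
  [6] u=5 | in 11110 | out 11111 | prev 10011 | push {4}
  [7] u=0 | in 11111 | out 11110 | ==
  [8] u=2 | in 11111 | out 11011 | prev 11010 | push {}
  [9] u=4 | in 11111 | out 01101 | prev 00101 | push {0,2}
  [10] u=0 | in 11111 | out 11110 | ==
  [11] u=2 | in 11111 | out 11011 | ==

Converged values:
  [0] 11110
  [1] 00000
  [2] 11011
  [3] 11111
  [4] 01101
  [5] 11111

11111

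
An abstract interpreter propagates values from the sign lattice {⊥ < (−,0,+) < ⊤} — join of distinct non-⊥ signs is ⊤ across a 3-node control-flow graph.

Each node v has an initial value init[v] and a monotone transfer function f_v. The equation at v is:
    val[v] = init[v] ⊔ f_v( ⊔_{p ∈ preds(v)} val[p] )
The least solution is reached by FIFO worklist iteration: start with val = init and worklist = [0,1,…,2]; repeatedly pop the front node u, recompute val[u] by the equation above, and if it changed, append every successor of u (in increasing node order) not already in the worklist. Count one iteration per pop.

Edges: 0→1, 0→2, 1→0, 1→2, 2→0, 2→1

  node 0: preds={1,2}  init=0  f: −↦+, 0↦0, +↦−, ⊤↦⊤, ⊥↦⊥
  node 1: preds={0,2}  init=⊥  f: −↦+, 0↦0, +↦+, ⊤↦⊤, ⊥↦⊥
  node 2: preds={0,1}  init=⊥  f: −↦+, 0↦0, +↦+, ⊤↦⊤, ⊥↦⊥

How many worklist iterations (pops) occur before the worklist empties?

5

Trace (5 dequeues):
  [1] u=0 | in ⊥ | out 0 | ==
  [2] u=1 | in 0 | out 0 | prev ⊥ | push {0}
  [3] u=2 | in 0 | out 0 | prev ⊥ | push {1}
  [4] u=0 | in 0 | out 0 | ==
  [5] u=1 | in 0 | out 0 | ==

Converged values:
  [0] 0
  [1] 0
  [2] 0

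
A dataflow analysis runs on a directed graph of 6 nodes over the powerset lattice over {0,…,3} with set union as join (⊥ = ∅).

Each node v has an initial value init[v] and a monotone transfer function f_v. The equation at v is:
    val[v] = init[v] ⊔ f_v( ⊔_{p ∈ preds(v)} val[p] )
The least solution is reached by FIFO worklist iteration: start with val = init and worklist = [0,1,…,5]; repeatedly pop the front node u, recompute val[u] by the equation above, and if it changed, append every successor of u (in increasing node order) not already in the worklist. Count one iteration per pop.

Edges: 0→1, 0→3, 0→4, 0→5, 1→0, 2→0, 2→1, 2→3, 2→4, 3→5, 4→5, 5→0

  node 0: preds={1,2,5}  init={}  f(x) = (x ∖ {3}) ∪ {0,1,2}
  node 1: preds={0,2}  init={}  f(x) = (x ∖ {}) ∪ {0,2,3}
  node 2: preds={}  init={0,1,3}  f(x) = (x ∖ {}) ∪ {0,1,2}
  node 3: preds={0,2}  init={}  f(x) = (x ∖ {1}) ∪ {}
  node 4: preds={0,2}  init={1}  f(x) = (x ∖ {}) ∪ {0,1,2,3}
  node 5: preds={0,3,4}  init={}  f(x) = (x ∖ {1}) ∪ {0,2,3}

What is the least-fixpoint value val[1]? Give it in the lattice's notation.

{0,1,2,3}

Iteration log — 8 steps:
  step 1. node 0  ⊔preds={0,1,3}  new={0,1,2}  old={}  +wl: 
  step 2. node 1  ⊔preds={0,1,2,3}  new={0,1,2,3}  old={}  +wl: 0
  step 3. node 2  ⊔preds={}  new={0,1,2,3}  old={0,1,3}  +wl: 1
  step 4. node 3  ⊔preds={0,1,2,3}  new={0,2,3}  old={}  +wl: 
  step 5. node 4  ⊔preds={0,1,2,3}  new={0,1,2,3}  old={1}  +wl: 
  step 6. node 5  ⊔preds={0,1,2,3}  new={0,2,3}  old={}  +wl: 
  step 7. node 0  ⊔preds={0,1,2,3}  new={0,1,2}  stable
  step 8. node 1  ⊔preds={0,1,2,3}  new={0,1,2,3}  stable

Least fixpoint reached:
  node 0: {0,1,2}
  node 1: {0,1,2,3}
  node 2: {0,1,2,3}
  node 3: {0,2,3}
  node 4: {0,1,2,3}
  node 5: {0,2,3}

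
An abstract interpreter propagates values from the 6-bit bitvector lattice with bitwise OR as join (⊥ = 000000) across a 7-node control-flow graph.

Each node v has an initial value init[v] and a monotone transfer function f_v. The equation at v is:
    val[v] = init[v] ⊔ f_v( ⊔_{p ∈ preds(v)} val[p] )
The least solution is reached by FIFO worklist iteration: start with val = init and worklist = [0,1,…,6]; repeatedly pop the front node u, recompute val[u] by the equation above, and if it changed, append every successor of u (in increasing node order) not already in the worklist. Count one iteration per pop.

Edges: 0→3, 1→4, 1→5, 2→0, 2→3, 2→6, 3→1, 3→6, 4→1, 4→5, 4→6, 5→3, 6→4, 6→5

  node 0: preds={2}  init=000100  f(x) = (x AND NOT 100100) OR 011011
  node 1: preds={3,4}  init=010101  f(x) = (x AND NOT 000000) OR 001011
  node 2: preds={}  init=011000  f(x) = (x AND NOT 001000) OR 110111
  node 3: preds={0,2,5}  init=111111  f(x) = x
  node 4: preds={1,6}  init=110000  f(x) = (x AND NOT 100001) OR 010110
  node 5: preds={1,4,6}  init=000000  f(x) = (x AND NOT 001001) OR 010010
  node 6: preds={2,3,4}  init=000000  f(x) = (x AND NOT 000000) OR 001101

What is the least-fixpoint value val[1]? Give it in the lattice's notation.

Trace (12 dequeues):
  [1] u=0 | in 011000 | out 011111 | prev 000100 | push {}
  [2] u=1 | in 111111 | out 111111 | prev 010101 | push {}
  [3] u=2 | in 000000 | out 111111 | prev 011000 | push {0}
  [4] u=3 | in 111111 | out 111111 | ==
  [5] u=4 | in 111111 | out 111110 | prev 110000 | push {1}
  [6] u=5 | in 111111 | out 110110 | prev 000000 | push {3}
  [7] u=6 | in 111111 | out 111111 | prev 000000 | push {4,5}
  [8] u=0 | in 111111 | out 011111 | ==
  [9] u=1 | in 111111 | out 111111 | ==
  [10] u=3 | in 111111 | out 111111 | ==
  [11] u=4 | in 111111 | out 111110 | ==
  [12] u=5 | in 111111 | out 110110 | ==

Converged values:
  [0] 011111
  [1] 111111
  [2] 111111
  [3] 111111
  [4] 111110
  [5] 110110
  [6] 111111

111111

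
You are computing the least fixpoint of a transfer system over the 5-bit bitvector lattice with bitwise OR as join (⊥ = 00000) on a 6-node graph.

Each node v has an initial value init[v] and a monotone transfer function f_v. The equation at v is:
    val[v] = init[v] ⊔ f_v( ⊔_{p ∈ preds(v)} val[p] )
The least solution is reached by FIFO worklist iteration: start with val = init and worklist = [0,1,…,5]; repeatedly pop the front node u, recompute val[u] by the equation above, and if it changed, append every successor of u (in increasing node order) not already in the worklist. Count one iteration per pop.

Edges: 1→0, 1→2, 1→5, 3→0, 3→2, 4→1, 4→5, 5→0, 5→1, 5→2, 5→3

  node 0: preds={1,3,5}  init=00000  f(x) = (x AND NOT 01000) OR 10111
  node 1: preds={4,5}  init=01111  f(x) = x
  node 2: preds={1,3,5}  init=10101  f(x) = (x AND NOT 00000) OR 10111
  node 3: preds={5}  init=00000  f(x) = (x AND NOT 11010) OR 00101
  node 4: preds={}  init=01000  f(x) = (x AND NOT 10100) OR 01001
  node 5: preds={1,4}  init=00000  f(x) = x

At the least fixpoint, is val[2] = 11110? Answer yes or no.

no

Iteration log — 10 steps:
  step 1. node 0  ⊔preds=01111  new=10111  old=00000  +wl: 
  step 2. node 1  ⊔preds=01000  new=01111  stable
  step 3. node 2  ⊔preds=01111  new=11111  old=10101  +wl: 
  step 4. node 3  ⊔preds=00000  new=00101  old=00000  +wl: 0,2
  step 5. node 4  ⊔preds=00000  new=01001  old=01000  +wl: 1
  step 6. node 5  ⊔preds=01111  new=01111  old=00000  +wl: 3
  step 7. node 0  ⊔preds=01111  new=10111  stable
  step 8. node 2  ⊔preds=01111  new=11111  stable
  step 9. node 1  ⊔preds=01111  new=01111  stable
  step 10. node 3  ⊔preds=01111  new=00101  stable

Least fixpoint reached:
  node 0: 10111
  node 1: 01111
  node 2: 11111
  node 3: 00101
  node 4: 01001
  node 5: 01111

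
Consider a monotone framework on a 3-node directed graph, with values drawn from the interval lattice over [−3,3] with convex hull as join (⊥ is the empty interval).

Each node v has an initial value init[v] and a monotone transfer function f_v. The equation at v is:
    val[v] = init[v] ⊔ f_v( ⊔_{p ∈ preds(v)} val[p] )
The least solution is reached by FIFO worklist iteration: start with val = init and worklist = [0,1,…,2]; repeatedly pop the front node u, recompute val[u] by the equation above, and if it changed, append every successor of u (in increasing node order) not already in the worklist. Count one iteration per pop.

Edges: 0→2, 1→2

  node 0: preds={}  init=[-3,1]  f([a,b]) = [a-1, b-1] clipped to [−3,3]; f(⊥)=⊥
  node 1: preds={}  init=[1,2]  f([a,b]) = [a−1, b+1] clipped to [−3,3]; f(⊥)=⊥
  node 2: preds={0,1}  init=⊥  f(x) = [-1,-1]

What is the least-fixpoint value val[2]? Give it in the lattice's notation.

[-1,-1]

Iteration log — 3 steps:
  step 1. node 0  ⊔preds=⊥  new=[-3,1]  stable
  step 2. node 1  ⊔preds=⊥  new=[1,2]  stable
  step 3. node 2  ⊔preds=[-3,2]  new=[-1,-1]  old=⊥  +wl: 

Least fixpoint reached:
  node 0: [-3,1]
  node 1: [1,2]
  node 2: [-1,-1]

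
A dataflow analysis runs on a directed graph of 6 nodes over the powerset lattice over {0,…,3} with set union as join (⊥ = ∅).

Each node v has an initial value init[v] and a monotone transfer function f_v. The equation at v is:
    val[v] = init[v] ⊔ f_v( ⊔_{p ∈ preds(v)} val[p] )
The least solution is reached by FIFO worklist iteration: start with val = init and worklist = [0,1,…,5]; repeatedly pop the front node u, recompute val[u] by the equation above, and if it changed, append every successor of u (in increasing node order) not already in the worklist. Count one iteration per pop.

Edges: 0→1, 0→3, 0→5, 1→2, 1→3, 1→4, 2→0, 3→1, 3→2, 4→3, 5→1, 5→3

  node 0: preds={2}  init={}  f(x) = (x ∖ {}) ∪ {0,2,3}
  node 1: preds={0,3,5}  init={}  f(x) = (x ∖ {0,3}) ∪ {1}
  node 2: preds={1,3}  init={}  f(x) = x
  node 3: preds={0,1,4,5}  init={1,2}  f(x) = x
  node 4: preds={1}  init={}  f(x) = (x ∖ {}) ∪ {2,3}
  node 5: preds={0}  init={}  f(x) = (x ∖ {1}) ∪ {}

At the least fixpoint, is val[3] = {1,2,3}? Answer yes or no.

no

Iteration log — 12 steps:
  step 1. node 0  ⊔preds={}  new={0,2,3}  old={}  +wl: 
  step 2. node 1  ⊔preds={0,1,2,3}  new={1,2}  old={}  +wl: 
  step 3. node 2  ⊔preds={1,2}  new={1,2}  old={}  +wl: 0
  step 4. node 3  ⊔preds={0,1,2,3}  new={0,1,2,3}  old={1,2}  +wl: 1,2
  step 5. node 4  ⊔preds={1,2}  new={1,2,3}  old={}  +wl: 3
  step 6. node 5  ⊔preds={0,2,3}  new={0,2,3}  old={}  +wl: 
  step 7. node 0  ⊔preds={1,2}  new={0,1,2,3}  old={0,2,3}  +wl: 5
  step 8. node 1  ⊔preds={0,1,2,3}  new={1,2}  stable
  step 9. node 2  ⊔preds={0,1,2,3}  new={0,1,2,3}  old={1,2}  +wl: 0
  step 10. node 3  ⊔preds={0,1,2,3}  new={0,1,2,3}  stable
  step 11. node 5  ⊔preds={0,1,2,3}  new={0,2,3}  stable
  step 12. node 0  ⊔preds={0,1,2,3}  new={0,1,2,3}  stable

Least fixpoint reached:
  node 0: {0,1,2,3}
  node 1: {1,2}
  node 2: {0,1,2,3}
  node 3: {0,1,2,3}
  node 4: {1,2,3}
  node 5: {0,2,3}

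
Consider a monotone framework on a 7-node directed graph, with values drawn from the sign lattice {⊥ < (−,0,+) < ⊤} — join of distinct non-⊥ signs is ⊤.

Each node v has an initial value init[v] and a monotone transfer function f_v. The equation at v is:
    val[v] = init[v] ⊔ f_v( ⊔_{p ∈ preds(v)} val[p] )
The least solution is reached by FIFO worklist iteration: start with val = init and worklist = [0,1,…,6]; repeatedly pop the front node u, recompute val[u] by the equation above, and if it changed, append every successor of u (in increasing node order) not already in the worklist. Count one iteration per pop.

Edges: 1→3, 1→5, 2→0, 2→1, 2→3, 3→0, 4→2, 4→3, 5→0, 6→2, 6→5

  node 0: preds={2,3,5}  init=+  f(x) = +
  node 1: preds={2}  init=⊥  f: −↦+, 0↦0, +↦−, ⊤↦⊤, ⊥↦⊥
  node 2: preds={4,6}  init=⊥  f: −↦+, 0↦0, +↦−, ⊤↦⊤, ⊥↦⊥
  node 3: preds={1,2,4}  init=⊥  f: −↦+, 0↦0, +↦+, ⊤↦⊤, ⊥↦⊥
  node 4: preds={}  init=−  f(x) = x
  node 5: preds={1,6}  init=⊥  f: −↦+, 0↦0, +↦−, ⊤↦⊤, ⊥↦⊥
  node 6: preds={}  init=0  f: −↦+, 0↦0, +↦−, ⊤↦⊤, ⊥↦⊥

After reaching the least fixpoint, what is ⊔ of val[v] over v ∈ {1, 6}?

⊤

Worklist (12 pops):
  #1 pop 0: in=⊥ → + (no change)
  #2 pop 1: in=⊥ → ⊥ (no change)
  #3 pop 2: in=⊤ → ⊤ (was ⊥); enqueue [0,1]
  #4 pop 3: in=⊤ → ⊤ (was ⊥); enqueue []
  #5 pop 4: in=⊥ → − (no change)
  #6 pop 5: in=0 → 0 (was ⊥); enqueue []
  #7 pop 6: in=⊥ → 0 (no change)
  #8 pop 0: in=⊤ → + (no change)
  #9 pop 1: in=⊤ → ⊤ (was ⊥); enqueue [3,5]
  #10 pop 3: in=⊤ → ⊤ (no change)
  #11 pop 5: in=⊤ → ⊤ (was 0); enqueue [0]
  #12 pop 0: in=⊤ → + (no change)

Fixpoint:
  val[0] = +
  val[1] = ⊤
  val[2] = ⊤
  val[3] = ⊤
  val[4] = −
  val[5] = ⊤
  val[6] = 0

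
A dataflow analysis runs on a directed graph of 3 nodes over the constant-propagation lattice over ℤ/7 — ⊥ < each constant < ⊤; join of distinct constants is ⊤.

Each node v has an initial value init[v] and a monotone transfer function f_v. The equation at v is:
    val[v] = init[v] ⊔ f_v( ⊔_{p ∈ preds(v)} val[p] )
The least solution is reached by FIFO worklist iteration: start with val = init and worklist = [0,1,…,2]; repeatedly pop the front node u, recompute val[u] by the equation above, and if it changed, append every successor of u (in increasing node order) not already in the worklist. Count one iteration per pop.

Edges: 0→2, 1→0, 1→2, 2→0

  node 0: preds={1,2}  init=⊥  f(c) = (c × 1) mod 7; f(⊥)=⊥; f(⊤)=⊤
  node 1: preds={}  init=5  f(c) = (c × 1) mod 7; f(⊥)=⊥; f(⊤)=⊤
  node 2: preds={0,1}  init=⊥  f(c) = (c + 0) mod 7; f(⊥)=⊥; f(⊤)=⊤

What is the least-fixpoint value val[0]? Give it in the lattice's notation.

Worklist (4 pops):
  #1 pop 0: in=5 → 5 (was ⊥); enqueue []
  #2 pop 1: in=⊥ → 5 (no change)
  #3 pop 2: in=5 → 5 (was ⊥); enqueue [0]
  #4 pop 0: in=5 → 5 (no change)

Fixpoint:
  val[0] = 5
  val[1] = 5
  val[2] = 5

5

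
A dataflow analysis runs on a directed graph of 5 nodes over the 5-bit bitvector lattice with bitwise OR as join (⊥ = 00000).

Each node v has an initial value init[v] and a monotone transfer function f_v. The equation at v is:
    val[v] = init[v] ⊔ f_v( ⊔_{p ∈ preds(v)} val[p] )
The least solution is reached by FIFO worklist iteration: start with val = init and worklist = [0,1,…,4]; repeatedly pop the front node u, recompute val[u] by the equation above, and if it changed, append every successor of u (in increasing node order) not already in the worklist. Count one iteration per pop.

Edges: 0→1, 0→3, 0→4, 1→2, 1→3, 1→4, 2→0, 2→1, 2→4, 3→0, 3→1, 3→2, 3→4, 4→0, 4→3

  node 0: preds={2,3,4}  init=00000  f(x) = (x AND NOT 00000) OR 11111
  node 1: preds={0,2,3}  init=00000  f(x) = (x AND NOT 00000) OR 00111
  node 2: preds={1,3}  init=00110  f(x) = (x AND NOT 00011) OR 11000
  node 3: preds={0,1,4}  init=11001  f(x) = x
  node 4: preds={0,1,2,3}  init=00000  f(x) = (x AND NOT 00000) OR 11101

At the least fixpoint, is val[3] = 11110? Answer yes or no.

no

Iteration log — 9 steps:
  step 1. node 0  ⊔preds=11111  new=11111  old=00000  +wl: 
  step 2. node 1  ⊔preds=11111  new=11111  old=00000  +wl: 
  step 3. node 2  ⊔preds=11111  new=11110  old=00110  +wl: 0,1
  step 4. node 3  ⊔preds=11111  new=11111  old=11001  +wl: 2
  step 5. node 4  ⊔preds=11111  new=11111  old=00000  +wl: 3
  step 6. node 0  ⊔preds=11111  new=11111  stable
  step 7. node 1  ⊔preds=11111  new=11111  stable
  step 8. node 2  ⊔preds=11111  new=11110  stable
  step 9. node 3  ⊔preds=11111  new=11111  stable

Least fixpoint reached:
  node 0: 11111
  node 1: 11111
  node 2: 11110
  node 3: 11111
  node 4: 11111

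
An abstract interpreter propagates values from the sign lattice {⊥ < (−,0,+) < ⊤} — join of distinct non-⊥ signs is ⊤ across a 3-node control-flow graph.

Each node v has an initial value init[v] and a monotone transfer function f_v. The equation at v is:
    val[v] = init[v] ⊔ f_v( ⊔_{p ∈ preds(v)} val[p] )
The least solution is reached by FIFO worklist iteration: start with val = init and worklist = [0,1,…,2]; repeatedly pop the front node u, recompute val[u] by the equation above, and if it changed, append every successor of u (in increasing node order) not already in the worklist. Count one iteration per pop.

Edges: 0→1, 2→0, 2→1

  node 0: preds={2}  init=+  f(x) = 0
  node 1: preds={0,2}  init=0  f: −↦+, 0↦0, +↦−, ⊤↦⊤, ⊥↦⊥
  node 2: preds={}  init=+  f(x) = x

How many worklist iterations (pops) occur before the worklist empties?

3

Iteration log — 3 steps:
  step 1. node 0  ⊔preds=+  new=⊤  old=+  +wl: 
  step 2. node 1  ⊔preds=⊤  new=⊤  old=0  +wl: 
  step 3. node 2  ⊔preds=⊥  new=+  stable

Least fixpoint reached:
  node 0: ⊤
  node 1: ⊤
  node 2: +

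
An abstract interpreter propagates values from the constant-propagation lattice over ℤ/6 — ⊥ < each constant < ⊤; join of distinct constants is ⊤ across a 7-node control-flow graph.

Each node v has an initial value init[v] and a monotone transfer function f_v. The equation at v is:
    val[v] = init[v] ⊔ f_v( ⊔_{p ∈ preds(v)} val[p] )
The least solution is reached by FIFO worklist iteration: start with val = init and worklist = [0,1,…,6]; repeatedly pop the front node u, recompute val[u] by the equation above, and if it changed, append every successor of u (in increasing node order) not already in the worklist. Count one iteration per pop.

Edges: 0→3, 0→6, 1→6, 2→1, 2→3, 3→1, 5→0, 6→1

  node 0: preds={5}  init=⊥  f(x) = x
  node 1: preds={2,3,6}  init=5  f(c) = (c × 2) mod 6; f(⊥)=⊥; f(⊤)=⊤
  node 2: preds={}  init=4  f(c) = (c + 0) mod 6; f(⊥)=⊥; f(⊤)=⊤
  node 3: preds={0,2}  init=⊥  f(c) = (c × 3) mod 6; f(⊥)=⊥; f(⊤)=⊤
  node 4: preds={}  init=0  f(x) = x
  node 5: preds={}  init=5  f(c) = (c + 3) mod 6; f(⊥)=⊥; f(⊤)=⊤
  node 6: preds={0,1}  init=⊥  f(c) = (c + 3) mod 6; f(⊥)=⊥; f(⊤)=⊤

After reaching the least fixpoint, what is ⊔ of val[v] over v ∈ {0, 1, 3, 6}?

⊤

Iteration log — 8 steps:
  step 1. node 0  ⊔preds=5  new=5  old=⊥  +wl: 
  step 2. node 1  ⊔preds=4  new=⊤  old=5  +wl: 
  step 3. node 2  ⊔preds=⊥  new=4  stable
  step 4. node 3  ⊔preds=⊤  new=⊤  old=⊥  +wl: 1
  step 5. node 4  ⊔preds=⊥  new=0  stable
  step 6. node 5  ⊔preds=⊥  new=5  stable
  step 7. node 6  ⊔preds=⊤  new=⊤  old=⊥  +wl: 
  step 8. node 1  ⊔preds=⊤  new=⊤  stable

Least fixpoint reached:
  node 0: 5
  node 1: ⊤
  node 2: 4
  node 3: ⊤
  node 4: 0
  node 5: 5
  node 6: ⊤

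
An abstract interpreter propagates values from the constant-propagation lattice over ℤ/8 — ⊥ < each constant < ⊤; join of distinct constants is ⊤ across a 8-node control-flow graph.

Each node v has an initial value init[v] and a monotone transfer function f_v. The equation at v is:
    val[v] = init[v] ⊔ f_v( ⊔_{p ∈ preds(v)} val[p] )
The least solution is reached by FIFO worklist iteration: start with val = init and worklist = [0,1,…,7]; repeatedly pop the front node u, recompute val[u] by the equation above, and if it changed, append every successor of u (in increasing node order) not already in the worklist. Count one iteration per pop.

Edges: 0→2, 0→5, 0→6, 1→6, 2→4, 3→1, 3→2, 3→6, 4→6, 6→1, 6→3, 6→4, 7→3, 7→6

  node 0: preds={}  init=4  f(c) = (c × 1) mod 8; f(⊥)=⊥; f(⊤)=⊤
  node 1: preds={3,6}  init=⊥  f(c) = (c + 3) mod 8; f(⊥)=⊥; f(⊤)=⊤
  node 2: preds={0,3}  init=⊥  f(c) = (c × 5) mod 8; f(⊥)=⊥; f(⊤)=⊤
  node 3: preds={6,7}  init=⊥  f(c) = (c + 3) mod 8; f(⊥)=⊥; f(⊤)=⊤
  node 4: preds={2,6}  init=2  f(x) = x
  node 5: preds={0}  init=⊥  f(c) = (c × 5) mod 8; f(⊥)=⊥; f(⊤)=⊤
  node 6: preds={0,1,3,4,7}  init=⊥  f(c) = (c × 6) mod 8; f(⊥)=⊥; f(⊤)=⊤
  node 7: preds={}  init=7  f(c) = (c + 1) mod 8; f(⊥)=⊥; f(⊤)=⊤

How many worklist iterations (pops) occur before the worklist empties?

Worklist (15 pops):
  #1 pop 0: in=⊥ → 4 (no change)
  #2 pop 1: in=⊥ → ⊥ (no change)
  #3 pop 2: in=4 → 4 (was ⊥); enqueue []
  #4 pop 3: in=7 → 2 (was ⊥); enqueue [1,2]
  #5 pop 4: in=4 → ⊤ (was 2); enqueue []
  #6 pop 5: in=4 → 4 (was ⊥); enqueue []
  #7 pop 6: in=⊤ → ⊤ (was ⊥); enqueue [3,4]
  #8 pop 7: in=⊥ → 7 (no change)
  #9 pop 1: in=⊤ → ⊤ (was ⊥); enqueue [6]
  #10 pop 2: in=⊤ → ⊤ (was 4); enqueue []
  #11 pop 3: in=⊤ → ⊤ (was 2); enqueue [1,2]
  #12 pop 4: in=⊤ → ⊤ (no change)
  #13 pop 6: in=⊤ → ⊤ (no change)
  #14 pop 1: in=⊤ → ⊤ (no change)
  #15 pop 2: in=⊤ → ⊤ (no change)

Fixpoint:
  val[0] = 4
  val[1] = ⊤
  val[2] = ⊤
  val[3] = ⊤
  val[4] = ⊤
  val[5] = 4
  val[6] = ⊤
  val[7] = 7

15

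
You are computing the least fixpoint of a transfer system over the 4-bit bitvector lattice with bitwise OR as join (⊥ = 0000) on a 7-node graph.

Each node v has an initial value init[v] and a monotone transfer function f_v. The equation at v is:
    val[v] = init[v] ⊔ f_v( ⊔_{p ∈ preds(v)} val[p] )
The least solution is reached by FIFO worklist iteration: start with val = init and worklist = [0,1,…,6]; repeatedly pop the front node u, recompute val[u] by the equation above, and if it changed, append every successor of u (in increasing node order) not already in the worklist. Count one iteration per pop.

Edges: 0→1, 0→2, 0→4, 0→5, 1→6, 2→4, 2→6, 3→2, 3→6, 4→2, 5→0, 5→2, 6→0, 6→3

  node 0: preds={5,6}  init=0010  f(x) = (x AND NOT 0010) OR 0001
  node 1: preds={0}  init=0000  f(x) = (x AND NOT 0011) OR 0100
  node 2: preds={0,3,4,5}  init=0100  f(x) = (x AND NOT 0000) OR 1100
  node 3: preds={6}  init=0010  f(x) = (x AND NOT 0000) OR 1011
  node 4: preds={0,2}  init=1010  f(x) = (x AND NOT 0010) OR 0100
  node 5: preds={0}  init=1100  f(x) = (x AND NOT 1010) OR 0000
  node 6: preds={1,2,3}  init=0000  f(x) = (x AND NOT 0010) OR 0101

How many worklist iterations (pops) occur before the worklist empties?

12

Trace (12 dequeues):
  [1] u=0 | in 1100 | out 1111 | prev 0010 | push {}
  [2] u=1 | in 1111 | out 1100 | prev 0000 | push {}
  [3] u=2 | in 1111 | out 1111 | prev 0100 | push {}
  [4] u=3 | in 0000 | out 1011 | prev 0010 | push {2}
  [5] u=4 | in 1111 | out 1111 | prev 1010 | push {}
  [6] u=5 | in 1111 | out 1101 | prev 1100 | push {0}
  [7] u=6 | in 1111 | out 1101 | prev 0000 | push {3}
  [8] u=2 | in 1111 | out 1111 | ==
  [9] u=0 | in 1101 | out 1111 | ==
  [10] u=3 | in 1101 | out 1111 | prev 1011 | push {2,6}
  [11] u=2 | in 1111 | out 1111 | ==
  [12] u=6 | in 1111 | out 1101 | ==

Converged values:
  [0] 1111
  [1] 1100
  [2] 1111
  [3] 1111
  [4] 1111
  [5] 1101
  [6] 1101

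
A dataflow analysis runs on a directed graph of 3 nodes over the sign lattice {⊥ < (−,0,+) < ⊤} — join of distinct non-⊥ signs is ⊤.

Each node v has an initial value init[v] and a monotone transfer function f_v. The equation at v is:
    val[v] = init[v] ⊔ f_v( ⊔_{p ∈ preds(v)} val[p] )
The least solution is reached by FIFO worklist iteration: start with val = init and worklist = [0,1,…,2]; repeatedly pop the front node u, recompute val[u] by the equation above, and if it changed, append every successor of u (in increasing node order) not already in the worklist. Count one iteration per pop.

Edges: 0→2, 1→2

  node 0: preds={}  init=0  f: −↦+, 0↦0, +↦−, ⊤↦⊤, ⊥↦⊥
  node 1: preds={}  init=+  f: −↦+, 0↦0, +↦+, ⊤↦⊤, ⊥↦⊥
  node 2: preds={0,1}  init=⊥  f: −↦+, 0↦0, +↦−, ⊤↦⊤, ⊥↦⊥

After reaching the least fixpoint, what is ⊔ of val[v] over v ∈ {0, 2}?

Trace (3 dequeues):
  [1] u=0 | in ⊥ | out 0 | ==
  [2] u=1 | in ⊥ | out + | ==
  [3] u=2 | in ⊤ | out ⊤ | prev ⊥ | push {}

Converged values:
  [0] 0
  [1] +
  [2] ⊤

⊤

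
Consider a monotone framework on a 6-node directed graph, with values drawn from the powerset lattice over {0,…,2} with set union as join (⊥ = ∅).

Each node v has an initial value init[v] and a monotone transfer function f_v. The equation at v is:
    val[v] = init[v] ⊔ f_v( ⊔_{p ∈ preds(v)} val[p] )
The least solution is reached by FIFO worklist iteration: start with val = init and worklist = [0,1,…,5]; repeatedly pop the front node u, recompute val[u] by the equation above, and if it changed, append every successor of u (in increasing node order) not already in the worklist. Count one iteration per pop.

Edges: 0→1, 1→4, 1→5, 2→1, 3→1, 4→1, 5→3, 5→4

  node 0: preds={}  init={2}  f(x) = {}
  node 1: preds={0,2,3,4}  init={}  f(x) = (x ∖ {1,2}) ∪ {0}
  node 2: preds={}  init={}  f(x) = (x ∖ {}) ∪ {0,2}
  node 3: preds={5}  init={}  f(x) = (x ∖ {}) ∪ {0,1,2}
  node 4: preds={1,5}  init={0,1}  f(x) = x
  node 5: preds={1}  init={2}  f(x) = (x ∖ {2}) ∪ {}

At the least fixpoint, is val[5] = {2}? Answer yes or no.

Worklist (9 pops):
  #1 pop 0: in={} → {2} (no change)
  #2 pop 1: in={0,1,2} → {0} (was {}); enqueue []
  #3 pop 2: in={} → {0,2} (was {}); enqueue [1]
  #4 pop 3: in={2} → {0,1,2} (was {}); enqueue []
  #5 pop 4: in={0,2} → {0,1,2} (was {0,1}); enqueue []
  #6 pop 5: in={0} → {0,2} (was {2}); enqueue [3,4]
  #7 pop 1: in={0,1,2} → {0} (no change)
  #8 pop 3: in={0,2} → {0,1,2} (no change)
  #9 pop 4: in={0,2} → {0,1,2} (no change)

Fixpoint:
  val[0] = {2}
  val[1] = {0}
  val[2] = {0,2}
  val[3] = {0,1,2}
  val[4] = {0,1,2}
  val[5] = {0,2}

no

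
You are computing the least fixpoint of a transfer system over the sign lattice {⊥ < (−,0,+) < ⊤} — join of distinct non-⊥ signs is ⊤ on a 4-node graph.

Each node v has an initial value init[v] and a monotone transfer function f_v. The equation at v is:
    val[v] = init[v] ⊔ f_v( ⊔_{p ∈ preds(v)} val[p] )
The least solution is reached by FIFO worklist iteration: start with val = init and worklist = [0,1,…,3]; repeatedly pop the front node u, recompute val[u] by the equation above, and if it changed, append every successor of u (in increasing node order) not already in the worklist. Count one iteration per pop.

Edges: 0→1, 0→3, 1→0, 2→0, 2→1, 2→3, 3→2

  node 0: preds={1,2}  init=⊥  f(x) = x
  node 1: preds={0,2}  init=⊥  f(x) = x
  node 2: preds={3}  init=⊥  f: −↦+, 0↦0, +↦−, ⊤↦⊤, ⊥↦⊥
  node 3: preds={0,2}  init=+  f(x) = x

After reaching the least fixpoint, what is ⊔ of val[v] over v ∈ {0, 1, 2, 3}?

⊤

Iteration log — 12 steps:
  step 1. node 0  ⊔preds=⊥  new=⊥  stable
  step 2. node 1  ⊔preds=⊥  new=⊥  stable
  step 3. node 2  ⊔preds=+  new=−  old=⊥  +wl: 0,1
  step 4. node 3  ⊔preds=−  new=⊤  old=+  +wl: 2
  step 5. node 0  ⊔preds=−  new=−  old=⊥  +wl: 3
  step 6. node 1  ⊔preds=−  new=−  old=⊥  +wl: 0
  step 7. node 2  ⊔preds=⊤  new=⊤  old=−  +wl: 1
  step 8. node 3  ⊔preds=⊤  new=⊤  stable
  step 9. node 0  ⊔preds=⊤  new=⊤  old=−  +wl: 3
  step 10. node 1  ⊔preds=⊤  new=⊤  old=−  +wl: 0
  step 11. node 3  ⊔preds=⊤  new=⊤  stable
  step 12. node 0  ⊔preds=⊤  new=⊤  stable

Least fixpoint reached:
  node 0: ⊤
  node 1: ⊤
  node 2: ⊤
  node 3: ⊤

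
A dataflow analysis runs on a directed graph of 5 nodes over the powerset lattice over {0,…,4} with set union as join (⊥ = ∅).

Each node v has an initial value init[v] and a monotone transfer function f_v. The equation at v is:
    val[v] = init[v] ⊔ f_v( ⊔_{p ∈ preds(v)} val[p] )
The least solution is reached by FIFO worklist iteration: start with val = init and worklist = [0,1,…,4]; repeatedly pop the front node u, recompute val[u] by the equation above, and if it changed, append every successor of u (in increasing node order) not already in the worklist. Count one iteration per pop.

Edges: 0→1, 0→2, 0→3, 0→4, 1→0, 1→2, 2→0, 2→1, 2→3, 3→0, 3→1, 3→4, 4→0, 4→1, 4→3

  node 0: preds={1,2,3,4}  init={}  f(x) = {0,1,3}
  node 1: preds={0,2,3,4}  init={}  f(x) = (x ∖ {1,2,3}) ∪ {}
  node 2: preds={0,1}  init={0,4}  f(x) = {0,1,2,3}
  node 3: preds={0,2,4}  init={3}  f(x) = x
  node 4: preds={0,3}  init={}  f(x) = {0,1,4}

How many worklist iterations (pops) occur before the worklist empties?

8

Worklist (8 pops):
  #1 pop 0: in={0,3,4} → {0,1,3} (was {}); enqueue []
  #2 pop 1: in={0,1,3,4} → {0,4} (was {}); enqueue [0]
  #3 pop 2: in={0,1,3,4} → {0,1,2,3,4} (was {0,4}); enqueue [1]
  #4 pop 3: in={0,1,2,3,4} → {0,1,2,3,4} (was {3}); enqueue []
  #5 pop 4: in={0,1,2,3,4} → {0,1,4} (was {}); enqueue [3]
  #6 pop 0: in={0,1,2,3,4} → {0,1,3} (no change)
  #7 pop 1: in={0,1,2,3,4} → {0,4} (no change)
  #8 pop 3: in={0,1,2,3,4} → {0,1,2,3,4} (no change)

Fixpoint:
  val[0] = {0,1,3}
  val[1] = {0,4}
  val[2] = {0,1,2,3,4}
  val[3] = {0,1,2,3,4}
  val[4] = {0,1,4}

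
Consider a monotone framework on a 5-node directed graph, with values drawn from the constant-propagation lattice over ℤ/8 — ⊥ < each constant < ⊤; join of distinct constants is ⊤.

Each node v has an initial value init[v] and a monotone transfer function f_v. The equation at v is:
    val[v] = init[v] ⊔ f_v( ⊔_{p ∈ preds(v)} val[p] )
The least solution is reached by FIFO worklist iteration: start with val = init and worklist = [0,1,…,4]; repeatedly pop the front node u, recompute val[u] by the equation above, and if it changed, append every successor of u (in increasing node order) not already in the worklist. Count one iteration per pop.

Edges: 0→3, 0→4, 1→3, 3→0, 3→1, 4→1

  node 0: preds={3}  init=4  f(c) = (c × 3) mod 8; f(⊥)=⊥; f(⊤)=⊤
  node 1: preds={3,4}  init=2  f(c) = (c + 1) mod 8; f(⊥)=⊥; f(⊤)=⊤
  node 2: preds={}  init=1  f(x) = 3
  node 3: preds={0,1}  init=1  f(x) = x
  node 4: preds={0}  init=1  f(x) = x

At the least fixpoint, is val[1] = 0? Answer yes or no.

no

Worklist (8 pops):
  #1 pop 0: in=1 → ⊤ (was 4); enqueue []
  #2 pop 1: in=1 → 2 (no change)
  #3 pop 2: in=⊥ → ⊤ (was 1); enqueue []
  #4 pop 3: in=⊤ → ⊤ (was 1); enqueue [0,1]
  #5 pop 4: in=⊤ → ⊤ (was 1); enqueue []
  #6 pop 0: in=⊤ → ⊤ (no change)
  #7 pop 1: in=⊤ → ⊤ (was 2); enqueue [3]
  #8 pop 3: in=⊤ → ⊤ (no change)

Fixpoint:
  val[0] = ⊤
  val[1] = ⊤
  val[2] = ⊤
  val[3] = ⊤
  val[4] = ⊤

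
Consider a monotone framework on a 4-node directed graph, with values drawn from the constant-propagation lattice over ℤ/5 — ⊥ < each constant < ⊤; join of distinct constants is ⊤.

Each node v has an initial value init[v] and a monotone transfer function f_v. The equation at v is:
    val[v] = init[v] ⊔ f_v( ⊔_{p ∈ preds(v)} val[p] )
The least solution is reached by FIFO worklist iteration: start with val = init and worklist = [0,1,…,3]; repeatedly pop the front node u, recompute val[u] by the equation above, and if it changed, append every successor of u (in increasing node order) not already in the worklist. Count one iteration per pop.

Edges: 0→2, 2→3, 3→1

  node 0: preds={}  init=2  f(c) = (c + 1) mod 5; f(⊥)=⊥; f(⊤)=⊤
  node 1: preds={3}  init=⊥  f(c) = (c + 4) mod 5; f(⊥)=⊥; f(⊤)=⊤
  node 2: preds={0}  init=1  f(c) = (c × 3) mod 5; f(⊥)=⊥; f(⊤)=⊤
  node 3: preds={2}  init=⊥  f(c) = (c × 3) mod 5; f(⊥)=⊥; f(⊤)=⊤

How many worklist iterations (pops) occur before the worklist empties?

Trace (5 dequeues):
  [1] u=0 | in ⊥ | out 2 | ==
  [2] u=1 | in ⊥ | out ⊥ | ==
  [3] u=2 | in 2 | out 1 | ==
  [4] u=3 | in 1 | out 3 | prev ⊥ | push {1}
  [5] u=1 | in 3 | out 2 | prev ⊥ | push {}

Converged values:
  [0] 2
  [1] 2
  [2] 1
  [3] 3

5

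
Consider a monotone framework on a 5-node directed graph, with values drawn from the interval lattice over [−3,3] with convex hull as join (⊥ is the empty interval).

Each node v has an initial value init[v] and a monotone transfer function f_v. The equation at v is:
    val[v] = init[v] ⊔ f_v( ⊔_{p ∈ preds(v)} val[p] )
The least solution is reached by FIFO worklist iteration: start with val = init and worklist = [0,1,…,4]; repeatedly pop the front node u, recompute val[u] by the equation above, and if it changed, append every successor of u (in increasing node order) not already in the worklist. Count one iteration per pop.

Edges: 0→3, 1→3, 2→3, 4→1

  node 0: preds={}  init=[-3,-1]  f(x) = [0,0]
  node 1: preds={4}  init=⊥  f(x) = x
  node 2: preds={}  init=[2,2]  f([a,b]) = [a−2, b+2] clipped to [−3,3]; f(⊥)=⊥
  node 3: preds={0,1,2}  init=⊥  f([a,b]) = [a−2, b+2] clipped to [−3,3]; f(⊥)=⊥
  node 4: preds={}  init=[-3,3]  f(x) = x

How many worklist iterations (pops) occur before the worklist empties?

Worklist (5 pops):
  #1 pop 0: in=⊥ → [-3,0] (was [-3,-1]); enqueue []
  #2 pop 1: in=[-3,3] → [-3,3] (was ⊥); enqueue []
  #3 pop 2: in=⊥ → [2,2] (no change)
  #4 pop 3: in=[-3,3] → [-3,3] (was ⊥); enqueue []
  #5 pop 4: in=⊥ → [-3,3] (no change)

Fixpoint:
  val[0] = [-3,0]
  val[1] = [-3,3]
  val[2] = [2,2]
  val[3] = [-3,3]
  val[4] = [-3,3]

5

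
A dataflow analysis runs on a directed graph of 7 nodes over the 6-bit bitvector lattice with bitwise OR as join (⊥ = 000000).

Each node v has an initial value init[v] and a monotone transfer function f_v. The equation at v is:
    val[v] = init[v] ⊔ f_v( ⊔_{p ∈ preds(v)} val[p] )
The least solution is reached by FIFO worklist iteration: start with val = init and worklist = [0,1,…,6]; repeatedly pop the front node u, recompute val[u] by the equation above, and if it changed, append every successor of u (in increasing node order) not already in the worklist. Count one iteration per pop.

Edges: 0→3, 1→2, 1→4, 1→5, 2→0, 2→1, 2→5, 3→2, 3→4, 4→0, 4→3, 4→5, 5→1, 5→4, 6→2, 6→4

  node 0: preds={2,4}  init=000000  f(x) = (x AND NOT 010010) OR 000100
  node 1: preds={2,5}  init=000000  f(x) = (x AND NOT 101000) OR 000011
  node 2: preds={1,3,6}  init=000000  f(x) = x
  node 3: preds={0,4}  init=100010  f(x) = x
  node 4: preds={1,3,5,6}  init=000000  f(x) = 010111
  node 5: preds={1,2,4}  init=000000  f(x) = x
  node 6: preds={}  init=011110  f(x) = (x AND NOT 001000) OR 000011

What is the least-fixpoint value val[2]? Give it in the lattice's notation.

111111

Trace (14 dequeues):
  [1] u=0 | in 000000 | out 000100 | prev 000000 | push {}
  [2] u=1 | in 000000 | out 000011 | prev 000000 | push {}
  [3] u=2 | in 111111 | out 111111 | prev 000000 | push {0,1}
  [4] u=3 | in 000100 | out 100110 | prev 100010 | push {2}
  [5] u=4 | in 111111 | out 010111 | prev 000000 | push {3}
  [6] u=5 | in 111111 | out 111111 | prev 000000 | push {4}
  [7] u=6 | in 000000 | out 011111 | prev 011110 | push {}
  [8] u=0 | in 111111 | out 101101 | prev 000100 | push {}
  [9] u=1 | in 111111 | out 010111 | prev 000011 | push {5}
  [10] u=2 | in 111111 | out 111111 | ==
  [11] u=3 | in 111111 | out 111111 | prev 100110 | push {2}
  [12] u=4 | in 111111 | out 010111 | ==
  [13] u=5 | in 111111 | out 111111 | ==
  [14] u=2 | in 111111 | out 111111 | ==

Converged values:
  [0] 101101
  [1] 010111
  [2] 111111
  [3] 111111
  [4] 010111
  [5] 111111
  [6] 011111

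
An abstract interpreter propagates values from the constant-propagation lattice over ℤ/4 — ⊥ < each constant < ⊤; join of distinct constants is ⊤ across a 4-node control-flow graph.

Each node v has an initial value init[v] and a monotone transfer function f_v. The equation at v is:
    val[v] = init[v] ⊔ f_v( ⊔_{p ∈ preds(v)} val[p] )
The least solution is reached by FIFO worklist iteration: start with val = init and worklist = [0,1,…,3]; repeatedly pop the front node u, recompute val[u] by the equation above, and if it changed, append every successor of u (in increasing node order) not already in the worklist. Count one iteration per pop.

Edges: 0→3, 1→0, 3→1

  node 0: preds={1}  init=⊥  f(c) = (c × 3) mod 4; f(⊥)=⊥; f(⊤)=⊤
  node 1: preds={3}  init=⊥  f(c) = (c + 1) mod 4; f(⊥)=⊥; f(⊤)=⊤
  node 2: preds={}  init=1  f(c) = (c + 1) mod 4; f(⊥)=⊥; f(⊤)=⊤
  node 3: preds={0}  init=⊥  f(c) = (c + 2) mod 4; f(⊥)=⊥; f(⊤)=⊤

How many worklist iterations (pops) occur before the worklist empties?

Iteration log — 4 steps:
  step 1. node 0  ⊔preds=⊥  new=⊥  stable
  step 2. node 1  ⊔preds=⊥  new=⊥  stable
  step 3. node 2  ⊔preds=⊥  new=1  stable
  step 4. node 3  ⊔preds=⊥  new=⊥  stable

Least fixpoint reached:
  node 0: ⊥
  node 1: ⊥
  node 2: 1
  node 3: ⊥

4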